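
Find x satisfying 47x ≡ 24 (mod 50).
x ≡ 42 (mod 50)

gcd(47, 50) = 1, which divides 24, so solutions exist.
Find 47^(-1) mod 50 by the extended Euclidean algorithm:
50 = 1 × 47 + 3  ⟹  3 = (1)·50 + (-1)·47
47 = 15 × 3 + 2  ⟹  2 = (-15)·50 + (16)·47
3 = 1 × 2 + 1  ⟹  1 = (16)·50 + (-17)·47
So (-17)·47 ≡ 1 (mod 50), i.e. 47^(-1) ≡ -17 ≡ 33 (mod 50).
x ≡ 33 × 24 = 792 ≡ 42 (mod 50).
Check: 47 × 42 = 1974 ≡ 24 (mod 50).
Unique solution: x ≡ 42 (mod 50)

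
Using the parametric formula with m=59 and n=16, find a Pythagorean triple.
(3225, 1888, 3737)

Euclid's formula: a = m² - n², b = 2mn, c = m² + n²
m = 59, n = 16
a = 59² - 16² = 3481 - 256 = 3225
b = 2 × 59 × 16 = 1888
c = 59² + 16² = 3481 + 256 = 3737
Verification: 3225² + 1888² = 10400625 + 3564544 = 13965169 = 3737² ✓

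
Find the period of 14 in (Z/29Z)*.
28

29 is prime, so ord(14) divides φ(29) = 28.
Divisors of 28: 1, 2, 4, 7, 14, 28.
Repeated squaring: 14^1 ≡ 14, 14^2 ≡ 22, 14^4 ≡ 20, 14^8 ≡ 23, 14^16 ≡ 7 (mod 29).
Test 14^d mod 29 for each divisor d in increasing order:
14^1 ≡ 14
14^2 ≡ 22
14^4 ≡ 20
14^7 = 14^4·14^2·14^1 ≡ 12
14^14 = 14^8·14^4·14^2 ≡ 28
14^28 = 14^16·14^8·14^4 ≡ 1  ← first divisor giving 1
The order is 28.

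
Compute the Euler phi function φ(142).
70

142 = 2 × 71
φ(n) = n × ∏(1 - 1/p) for each prime p dividing n
φ(142) = 142 × (1 - 1/2) × (1 - 1/71) = 70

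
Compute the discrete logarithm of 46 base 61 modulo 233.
56

Baby-step giant-step with step n = ⌈√233⌉ = 16.
Baby steps 61^j mod 233 (j:value) for j=0..15: 0:1, 1:61, 2:226, 3:39, 4:49, 5:193, 6:123, 7:47, 8:71, 9:137, 10:202, 11:206, 12:217, 13:189, 14:112, 15:75.
Giant-step multiplier: 61^(-16) ≡ 61^(232-16) = 61^216 ≡ 74 (mod 233).
Giant steps γ_i = 46·74^i mod 233: γ_0=46, γ_1=142, γ_2=23, γ_3=71 (in table at j=8).
x = i·n + j = 3·16 + 8 = 56.
Check: 61^56 ≡ 46 (mod 233).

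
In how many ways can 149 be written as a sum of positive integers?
37027355200

p(n) counts ways to write n as a sum of positive integers (order ignored).
Euler's pentagonal recurrence: p(k) = p(k-1) + p(k-2) - p(k-5) - p(k-7) + p(k-12) + p(k-15) - ... (offsets j(3j∓1)/2, signs ++--, p(0)=1, p(<0)=0).
DP table for k = 0..148: p(0)=1, p(1)=1, p(2)=2, p(3)=3, p(4)=5, p(5)=7, p(6)=11, p(7)=15, p(8)=22, p(9)=30, p(10)=42, p(11)=56, p(12)=77, p(13)=101, p(14)=135, p(15)=176, p(16)=231, p(17)=297, p(18)=385, p(19)=490, p(20)=627, p(21)=792, p(22)=1002, p(23)=1255, p(24)=1575, p(25)=1958, p(26)=2436, p(27)=3010, p(28)=3718, p(29)=4565, p(30)=5604, p(31)=6842, p(32)=8349, p(33)=10143, p(34)=12310, p(35)=14883, p(36)=17977, p(37)=21637, p(38)=26015, p(39)=31185, p(40)=37338, p(41)=44583, p(42)=53174, p(43)=63261, p(44)=75175, p(45)=89134, p(46)=105558, p(47)=124754, p(48)=147273, p(49)=173525, p(50)=204226, p(51)=239943, p(52)=281589, p(53)=329931, p(54)=386155, p(55)=451276, p(56)=526823, p(57)=614154, p(58)=715220, p(59)=831820, p(60)=966467, p(61)=1121505, p(62)=1300156, p(63)=1505499, p(64)=1741630, p(65)=2012558, p(66)=2323520, p(67)=2679689, p(68)=3087735, p(69)=3554345, p(70)=4087968, p(71)=4697205, p(72)=5392783, p(73)=6185689, p(74)=7089500, p(75)=8118264, p(76)=9289091, p(77)=10619863, p(78)=12132164, p(79)=13848650, p(80)=15796476, p(81)=18004327, p(82)=20506255, p(83)=23338469, p(84)=26543660, p(85)=30167357, p(86)=34262962, p(87)=38887673, p(88)=44108109, p(89)=49995925, p(90)=56634173, p(91)=64112359, p(92)=72533807, p(93)=82010177, p(94)=92669720, p(95)=104651419, p(96)=118114304, p(97)=133230930, p(98)=150198136, p(99)=169229875, p(100)=190569292, p(101)=214481126, p(102)=241265379, p(103)=271248950, p(104)=304801365, p(105)=342325709, p(106)=384276336, p(107)=431149389, p(108)=483502844, p(109)=541946240, p(110)=607163746, p(111)=679903203, p(112)=761002156, p(113)=851376628, p(114)=952050665, p(115)=1064144451, p(116)=1188908248, p(117)=1327710076, p(118)=1482074143, p(119)=1653668665, p(120)=1844349560, p(121)=2056148051, p(122)=2291320912, p(123)=2552338241, p(124)=2841940500, p(125)=3163127352, p(126)=3519222692, p(127)=3913864295, p(128)=4351078600, p(129)=4835271870, p(130)=5371315400, p(131)=5964539504, p(132)=6620830889, p(133)=7346629512, p(134)=8149040695, p(135)=9035836076, p(136)=10015581680, p(137)=11097645016, p(138)=12292341831, p(139)=13610949895, p(140)=15065878135, p(141)=16670689208, p(142)=18440293320, p(143)=20390982757, p(144)=22540654445, p(145)=24908858009, p(146)=27517052599, p(147)=30388671978, p(148)=33549419497.
Final step: p(149) = p(148) + p(147) - p(144) - p(142) + p(137) + p(134) - p(127) - p(123) + p(114) + p(109) - p(98) - p(92) + p(79) + p(72) - p(57) - p(49) + p(32) + p(23) - p(4)
= 33549419497 + 30388671978 - 22540654445 - 18440293320 + 11097645016 + 8149040695 - 3913864295 - 2552338241 + 952050665 + 541946240 - 150198136 - 72533807 + 13848650 + 5392783 - 614154 - 173525 + 8349 + 1255 - 5
= 37027355200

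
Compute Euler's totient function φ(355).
280

355 = 5 × 71
φ(n) = n × ∏(1 - 1/p) for each prime p dividing n
φ(355) = 355 × (1 - 1/5) × (1 - 1/71) = 280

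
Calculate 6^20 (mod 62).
36

Repeated squaring. Binary of 20 = 10100.
6^1 ≡ 6 (mod 62); 6^2 ≡ 36 (mod 62); 6^4 ≡ 56 (mod 62); 6^8 ≡ 36 (mod 62); 6^16 ≡ 56 (mod 62)
6^20 = 6^4 × 6^16 ≡ 36 (mod 62)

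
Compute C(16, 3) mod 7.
0

Using Lucas' theorem:
Write n=16 and k=3 in base 7:
n in base 7: [2, 2]
k in base 7: [0, 3]
C(16,3) mod 7 = ∏ C(n_i, k_i) mod 7
Digit binomials (mod 7): C(2,0) = 1; C(2,3) = 0 (k_i > n_i)
Product: 1 × 0 = 0 ≡ 0 (mod 7)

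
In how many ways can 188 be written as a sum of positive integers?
1398341745571

p(n) counts ways to write n as a sum of positive integers (order ignored).
Euler's pentagonal recurrence: p(k) = p(k-1) + p(k-2) - p(k-5) - p(k-7) + p(k-12) + p(k-15) - ... (offsets j(3j∓1)/2, signs ++--, p(0)=1, p(<0)=0).
DP table for k = 0..187: p(0)=1, p(1)=1, p(2)=2, p(3)=3, p(4)=5, p(5)=7, p(6)=11, p(7)=15, p(8)=22, p(9)=30, p(10)=42, p(11)=56, p(12)=77, p(13)=101, p(14)=135, p(15)=176, p(16)=231, p(17)=297, p(18)=385, p(19)=490, p(20)=627, p(21)=792, p(22)=1002, p(23)=1255, p(24)=1575, p(25)=1958, p(26)=2436, p(27)=3010, p(28)=3718, p(29)=4565, p(30)=5604, p(31)=6842, p(32)=8349, p(33)=10143, p(34)=12310, p(35)=14883, p(36)=17977, p(37)=21637, p(38)=26015, p(39)=31185, p(40)=37338, p(41)=44583, p(42)=53174, p(43)=63261, p(44)=75175, p(45)=89134, p(46)=105558, p(47)=124754, p(48)=147273, p(49)=173525, p(50)=204226, p(51)=239943, p(52)=281589, p(53)=329931, p(54)=386155, p(55)=451276, p(56)=526823, p(57)=614154, p(58)=715220, p(59)=831820, p(60)=966467, p(61)=1121505, p(62)=1300156, p(63)=1505499, p(64)=1741630, p(65)=2012558, p(66)=2323520, p(67)=2679689, p(68)=3087735, p(69)=3554345, p(70)=4087968, p(71)=4697205, p(72)=5392783, p(73)=6185689, p(74)=7089500, p(75)=8118264, p(76)=9289091, p(77)=10619863, p(78)=12132164, p(79)=13848650, p(80)=15796476, p(81)=18004327, p(82)=20506255, p(83)=23338469, p(84)=26543660, p(85)=30167357, p(86)=34262962, p(87)=38887673, p(88)=44108109, p(89)=49995925, p(90)=56634173, p(91)=64112359, p(92)=72533807, p(93)=82010177, p(94)=92669720, p(95)=104651419, p(96)=118114304, p(97)=133230930, p(98)=150198136, p(99)=169229875, p(100)=190569292, p(101)=214481126, p(102)=241265379, p(103)=271248950, p(104)=304801365, p(105)=342325709, p(106)=384276336, p(107)=431149389, p(108)=483502844, p(109)=541946240, p(110)=607163746, p(111)=679903203, p(112)=761002156, p(113)=851376628, p(114)=952050665, p(115)=1064144451, p(116)=1188908248, p(117)=1327710076, p(118)=1482074143, p(119)=1653668665, p(120)=1844349560, p(121)=2056148051, p(122)=2291320912, p(123)=2552338241, p(124)=2841940500, p(125)=3163127352, p(126)=3519222692, p(127)=3913864295, p(128)=4351078600, p(129)=4835271870, p(130)=5371315400, p(131)=5964539504, p(132)=6620830889, p(133)=7346629512, p(134)=8149040695, p(135)=9035836076, p(136)=10015581680, p(137)=11097645016, p(138)=12292341831, p(139)=13610949895, p(140)=15065878135, p(141)=16670689208, p(142)=18440293320, p(143)=20390982757, p(144)=22540654445, p(145)=24908858009, p(146)=27517052599, p(147)=30388671978, p(148)=33549419497, p(149)=37027355200, p(150)=40853235313, p(151)=45060624582, p(152)=49686288421, p(153)=54770336324, p(154)=60356673280, p(155)=66493182097, p(156)=73232243759, p(157)=80630964769, p(158)=88751778802, p(159)=97662728555, p(160)=107438159466, p(161)=118159068427, p(162)=129913904637, p(163)=142798995930, p(164)=156919475295, p(165)=172389800255, p(166)=189334822579, p(167)=207890420102, p(168)=228204732751, p(169)=250438925115, p(170)=274768617130, p(171)=301384802048, p(172)=330495499613, p(173)=362326859895, p(174)=397125074750, p(175)=435157697830, p(176)=476715857290, p(177)=522115831195, p(178)=571701605655, p(179)=625846753120, p(180)=684957390936, p(181)=749474411781, p(182)=819876908323, p(183)=896684817527, p(184)=980462880430, p(185)=1071823774337, p(186)=1171432692373, p(187)=1280011042268.
Final step: p(188) = p(187) + p(186) - p(183) - p(181) + p(176) + p(173) - p(166) - p(162) + p(153) + p(148) - p(137) - p(131) + p(118) + p(111) - p(96) - p(88) + p(71) + p(62) - p(43) - p(33) + p(12) + p(1)
= 1280011042268 + 1171432692373 - 896684817527 - 749474411781 + 476715857290 + 362326859895 - 189334822579 - 129913904637 + 54770336324 + 33549419497 - 11097645016 - 5964539504 + 1482074143 + 679903203 - 118114304 - 44108109 + 4697205 + 1300156 - 63261 - 10143 + 77 + 1
= 1398341745571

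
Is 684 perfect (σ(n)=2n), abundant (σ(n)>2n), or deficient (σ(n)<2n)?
abundant

Proper divisors of 684: sum = 1 + 2 + 3 + 4 + 6 + 9 + 12 + 18 + ... + 114 + 171 + 228 + 342 (17 divisors) = 1136
Since 1136 > 684, 684 is abundant.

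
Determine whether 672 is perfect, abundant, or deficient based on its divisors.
abundant

Proper divisors of 672: sum = 1 + 2 + 3 + 4 + 6 + 7 + 8 + 12 + ... + 112 + 168 + 224 + 336 (23 divisors) = 1344
Since 1344 > 672, 672 is abundant.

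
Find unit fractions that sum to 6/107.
1/18 + 1/1926

Greedy algorithm:
6/107: ceiling(107/6) = 18, use 1/18
1/1926: ceiling(1926/1) = 1926, use 1/1926
Result: 6/107 = 1/18 + 1/1926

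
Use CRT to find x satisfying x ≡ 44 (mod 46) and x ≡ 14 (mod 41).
1654

Using Chinese Remainder Theorem:
M = 46 × 41 = 1886
M1 = 41, M2 = 46
y1 = 41^(-1) mod 46 = 9
y2 = 46^(-1) mod 41 = 33
x = (44×41×9 + 14×46×33) mod 1886 = 1654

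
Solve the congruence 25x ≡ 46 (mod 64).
x ≡ 30 (mod 64)

gcd(25, 64) = 1, which divides 46, so solutions exist.
Find 25^(-1) mod 64 by the extended Euclidean algorithm:
64 = 2 × 25 + 14  ⟹  14 = (1)·64 + (-2)·25
25 = 1 × 14 + 11  ⟹  11 = (-1)·64 + (3)·25
14 = 1 × 11 + 3  ⟹  3 = (2)·64 + (-5)·25
11 = 3 × 3 + 2  ⟹  2 = (-7)·64 + (18)·25
3 = 1 × 2 + 1  ⟹  1 = (9)·64 + (-23)·25
So (-23)·25 ≡ 1 (mod 64), i.e. 25^(-1) ≡ -23 ≡ 41 (mod 64).
x ≡ 41 × 46 = 1886 ≡ 30 (mod 64).
Check: 25 × 30 = 750 ≡ 46 (mod 64).
Unique solution: x ≡ 30 (mod 64)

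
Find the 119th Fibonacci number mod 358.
347

Matrix identity: Q^n = [[F_(n+1), F_n], [F_n, F_(n-1)]] with Q = [[1,1],[1,0]].
n = 119 = 1110111₂. Square-and-multiply, entries mod 358:
Q^1 = [[1,1],[1,0]]
Q^3 = (Q^1)²·Q = [[3,2],[2,1]]
Q^7 = (Q^3)²·Q = [[21,13],[13,8]]
Q^14 = (Q^7)² = [[252,19],[19,233]]
Q^29 = (Q^14)²·Q = [[48,141],[141,265]]
Q^59 = (Q^29)²·Q = [[88,347],[347,99]]
Q^119 = (Q^59)²·Q = [[80,347],[347,91]]
F_119 mod 358 = Q^119[0][1] = 347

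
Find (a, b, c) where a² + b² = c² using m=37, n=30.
(469, 2220, 2269)

Euclid's formula: a = m² - n², b = 2mn, c = m² + n²
m = 37, n = 30
a = 37² - 30² = 1369 - 900 = 469
b = 2 × 37 × 30 = 2220
c = 37² + 30² = 1369 + 900 = 2269
Verification: 469² + 2220² = 219961 + 4928400 = 5148361 = 2269² ✓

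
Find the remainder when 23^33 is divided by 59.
55

Repeated squaring. Binary of 33 = 100001.
23^1 ≡ 23 (mod 59); 23^2 ≡ 57 (mod 59); 23^4 ≡ 4 (mod 59); 23^8 ≡ 16 (mod 59); 23^16 ≡ 20 (mod 59); 23^32 ≡ 46 (mod 59)
23^33 = 23^1 × 23^32 ≡ 55 (mod 59)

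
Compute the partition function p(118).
1482074143

p(n) counts ways to write n as a sum of positive integers (order ignored).
Euler's pentagonal recurrence: p(k) = p(k-1) + p(k-2) - p(k-5) - p(k-7) + p(k-12) + p(k-15) - ... (offsets j(3j∓1)/2, signs ++--, p(0)=1, p(<0)=0).
DP table for k = 0..117: p(0)=1, p(1)=1, p(2)=2, p(3)=3, p(4)=5, p(5)=7, p(6)=11, p(7)=15, p(8)=22, p(9)=30, p(10)=42, p(11)=56, p(12)=77, p(13)=101, p(14)=135, p(15)=176, p(16)=231, p(17)=297, p(18)=385, p(19)=490, p(20)=627, p(21)=792, p(22)=1002, p(23)=1255, p(24)=1575, p(25)=1958, p(26)=2436, p(27)=3010, p(28)=3718, p(29)=4565, p(30)=5604, p(31)=6842, p(32)=8349, p(33)=10143, p(34)=12310, p(35)=14883, p(36)=17977, p(37)=21637, p(38)=26015, p(39)=31185, p(40)=37338, p(41)=44583, p(42)=53174, p(43)=63261, p(44)=75175, p(45)=89134, p(46)=105558, p(47)=124754, p(48)=147273, p(49)=173525, p(50)=204226, p(51)=239943, p(52)=281589, p(53)=329931, p(54)=386155, p(55)=451276, p(56)=526823, p(57)=614154, p(58)=715220, p(59)=831820, p(60)=966467, p(61)=1121505, p(62)=1300156, p(63)=1505499, p(64)=1741630, p(65)=2012558, p(66)=2323520, p(67)=2679689, p(68)=3087735, p(69)=3554345, p(70)=4087968, p(71)=4697205, p(72)=5392783, p(73)=6185689, p(74)=7089500, p(75)=8118264, p(76)=9289091, p(77)=10619863, p(78)=12132164, p(79)=13848650, p(80)=15796476, p(81)=18004327, p(82)=20506255, p(83)=23338469, p(84)=26543660, p(85)=30167357, p(86)=34262962, p(87)=38887673, p(88)=44108109, p(89)=49995925, p(90)=56634173, p(91)=64112359, p(92)=72533807, p(93)=82010177, p(94)=92669720, p(95)=104651419, p(96)=118114304, p(97)=133230930, p(98)=150198136, p(99)=169229875, p(100)=190569292, p(101)=214481126, p(102)=241265379, p(103)=271248950, p(104)=304801365, p(105)=342325709, p(106)=384276336, p(107)=431149389, p(108)=483502844, p(109)=541946240, p(110)=607163746, p(111)=679903203, p(112)=761002156, p(113)=851376628, p(114)=952050665, p(115)=1064144451, p(116)=1188908248, p(117)=1327710076.
Final step: p(118) = p(117) + p(116) - p(113) - p(111) + p(106) + p(103) - p(96) - p(92) + p(83) + p(78) - p(67) - p(61) + p(48) + p(41) - p(26) - p(18) + p(1)
= 1327710076 + 1188908248 - 851376628 - 679903203 + 384276336 + 271248950 - 118114304 - 72533807 + 23338469 + 12132164 - 2679689 - 1121505 + 147273 + 44583 - 2436 - 385 + 1
= 1482074143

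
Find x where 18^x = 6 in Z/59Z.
43

Baby-step giant-step with step n = ⌈√59⌉ = 8.
Baby steps 18^j mod 59 (j:value) for j=0..7: 0:1, 1:18, 2:29, 3:50, 4:15, 5:34, 6:22, 7:42.
Giant-step multiplier: 18^(-8) ≡ 18^(58-8) = 18^50 ≡ 16 (mod 59).
Giant steps γ_i = 6·16^i mod 59: γ_0=6, γ_1=37, γ_2=2, γ_3=32, γ_4=40, γ_5=50 (in table at j=3).
x = i·n + j = 5·8 + 3 = 43.
Check: 18^43 ≡ 6 (mod 59).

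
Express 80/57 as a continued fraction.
[1; 2, 2, 11]

Euclidean algorithm steps:
80 = 1 × 57 + 23
57 = 2 × 23 + 11
23 = 2 × 11 + 1
11 = 11 × 1 + 0
Continued fraction: [1; 2, 2, 11]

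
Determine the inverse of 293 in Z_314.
299

gcd(293, 314) = 1, so the inverse exists.
Extended Euclidean algorithm on (314, 293):
314 = 1 × 293 + 21  ⟹  21 = (1)·314 + (-1)·293
293 = 13 × 21 + 20  ⟹  20 = (-13)·314 + (14)·293
21 = 1 × 20 + 1  ⟹  1 = (14)·314 + (-15)·293
So (-15)·293 ≡ 1 (mod 314), i.e. 293^(-1) ≡ -15 ≡ 299 (mod 314).
Check: 293 × 299 = 87607 ≡ 1 (mod 314)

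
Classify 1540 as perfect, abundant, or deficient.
abundant

Proper divisors of 1540: sum = 1 + 2 + 4 + 5 + 7 + 10 + 11 + 14 + ... + 220 + 308 + 385 + 770 (23 divisors) = 2492
Since 2492 > 1540, 1540 is abundant.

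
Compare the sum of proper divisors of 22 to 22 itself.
deficient

Proper divisors of 22: sum = 1 + 2 + 11 = 14
Since 14 < 22, 22 is deficient.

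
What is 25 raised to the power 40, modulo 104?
1

Repeated squaring. Binary of 40 = 101000.
25^1 ≡ 25 (mod 104); 25^2 ≡ 1 (mod 104); 25^4 ≡ 1 (mod 104); 25^8 ≡ 1 (mod 104); 25^16 ≡ 1 (mod 104); 25^32 ≡ 1 (mod 104)
25^40 = 25^8 × 25^32 ≡ 1 (mod 104)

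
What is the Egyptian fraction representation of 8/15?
1/2 + 1/30

Greedy algorithm:
8/15: ceiling(15/8) = 2, use 1/2
1/30: ceiling(30/1) = 30, use 1/30
Result: 8/15 = 1/2 + 1/30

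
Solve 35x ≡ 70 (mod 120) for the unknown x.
x ≡ 2 (mod 24)

gcd(35, 120) = 5, which divides 70, so solutions exist.
Divide through by 5: 7x ≡ 14 (mod 24).
Find 7^(-1) mod 24 by the extended Euclidean algorithm:
24 = 3 × 7 + 3  ⟹  3 = (1)·24 + (-3)·7
7 = 2 × 3 + 1  ⟹  1 = (-2)·24 + (7)·7
So (7)·7 ≡ 1 (mod 24), i.e. 7^(-1) ≡ 7 (mod 24).
x ≡ 7 × 14 = 98 ≡ 2 (mod 24).
Check: 35 × 2 = 70 ≡ 70 (mod 120).
x ≡ 2 (mod 24), giving 5 solutions mod 120.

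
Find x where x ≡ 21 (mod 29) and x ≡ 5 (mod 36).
833

Using Chinese Remainder Theorem:
M = 29 × 36 = 1044
M1 = 36, M2 = 29
y1 = 36^(-1) mod 29 = 25
y2 = 29^(-1) mod 36 = 5
x = (21×36×25 + 5×29×5) mod 1044 = 833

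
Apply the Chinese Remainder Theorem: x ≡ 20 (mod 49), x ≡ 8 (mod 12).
20

Using Chinese Remainder Theorem:
M = 49 × 12 = 588
M1 = 12, M2 = 49
y1 = 12^(-1) mod 49 = 45
y2 = 49^(-1) mod 12 = 1
x = (20×12×45 + 8×49×1) mod 588 = 20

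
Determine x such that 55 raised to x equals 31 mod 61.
47

Baby-step giant-step with step n = ⌈√61⌉ = 8.
Baby steps 55^j mod 61 (j:value) for j=0..7: 0:1, 1:55, 2:36, 3:28, 4:15, 5:32, 6:52, 7:54.
Giant-step multiplier: 55^(-8) ≡ 55^(60-8) = 55^52 ≡ 16 (mod 61).
Giant steps γ_i = 31·16^i mod 61: γ_0=31, γ_1=8, γ_2=6, γ_3=35, γ_4=11, γ_5=54 (in table at j=7).
x = i·n + j = 5·8 + 7 = 47.
Check: 55^47 ≡ 31 (mod 61).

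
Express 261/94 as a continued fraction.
[2; 1, 3, 2, 10]

Euclidean algorithm steps:
261 = 2 × 94 + 73
94 = 1 × 73 + 21
73 = 3 × 21 + 10
21 = 2 × 10 + 1
10 = 10 × 1 + 0
Continued fraction: [2; 1, 3, 2, 10]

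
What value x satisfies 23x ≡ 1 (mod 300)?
287

gcd(23, 300) = 1, so the inverse exists.
Extended Euclidean algorithm on (300, 23):
300 = 13 × 23 + 1  ⟹  1 = (1)·300 + (-13)·23
So (-13)·23 ≡ 1 (mod 300), i.e. 23^(-1) ≡ -13 ≡ 287 (mod 300).
Check: 23 × 287 = 6601 ≡ 1 (mod 300)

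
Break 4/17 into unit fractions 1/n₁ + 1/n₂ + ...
1/5 + 1/29 + 1/1233 + 1/3039345

Greedy algorithm:
4/17: ceiling(17/4) = 5, use 1/5
3/85: ceiling(85/3) = 29, use 1/29
2/2465: ceiling(2465/2) = 1233, use 1/1233
1/3039345: ceiling(3039345/1) = 3039345, use 1/3039345
Result: 4/17 = 1/5 + 1/29 + 1/1233 + 1/3039345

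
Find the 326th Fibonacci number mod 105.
8

Matrix identity: Q^n = [[F_(n+1), F_n], [F_n, F_(n-1)]] with Q = [[1,1],[1,0]].
n = 326 = 101000110₂. Square-and-multiply, entries mod 105:
Q^1 = [[1,1],[1,0]]
Q^2 = (Q^1)² = [[2,1],[1,1]]
Q^5 = (Q^2)²·Q = [[8,5],[5,3]]
Q^10 = (Q^5)² = [[89,55],[55,34]]
Q^20 = (Q^10)² = [[26,45],[45,86]]
Q^40 = (Q^20)² = [[76,0],[0,76]]
Q^81 = (Q^40)²·Q = [[1,1],[1,0]]
Q^163 = (Q^81)²·Q = [[3,2],[2,1]]
Q^326 = (Q^163)² = [[13,8],[8,5]]
F_326 mod 105 = Q^326[0][1] = 8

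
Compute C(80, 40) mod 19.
17

Using Lucas' theorem:
Write n=80 and k=40 in base 19:
n in base 19: [4, 4]
k in base 19: [2, 2]
C(80,40) mod 19 = ∏ C(n_i, k_i) mod 19
Digit binomials (mod 19): C(4,2) = 6; C(4,2) = 6
Product: 6 × 6 = 36 ≡ 17 (mod 19)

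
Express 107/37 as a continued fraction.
[2; 1, 8, 4]

Euclidean algorithm steps:
107 = 2 × 37 + 33
37 = 1 × 33 + 4
33 = 8 × 4 + 1
4 = 4 × 1 + 0
Continued fraction: [2; 1, 8, 4]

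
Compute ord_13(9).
3

13 is prime, so ord(9) divides φ(13) = 12.
Divisors of 12: 1, 2, 3, 4, 6, 12.
Repeated squaring: 9^1 ≡ 9, 9^2 ≡ 3, 9^4 ≡ 9, 9^8 ≡ 3 (mod 13).
Test 9^d mod 13 for each divisor d in increasing order:
9^1 ≡ 9
9^2 ≡ 3
9^3 = 9^2·9^1 ≡ 1  ← first divisor giving 1
The order is 3.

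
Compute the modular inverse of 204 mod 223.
176

gcd(204, 223) = 1, so the inverse exists.
Extended Euclidean algorithm on (223, 204):
223 = 1 × 204 + 19  ⟹  19 = (1)·223 + (-1)·204
204 = 10 × 19 + 14  ⟹  14 = (-10)·223 + (11)·204
19 = 1 × 14 + 5  ⟹  5 = (11)·223 + (-12)·204
14 = 2 × 5 + 4  ⟹  4 = (-32)·223 + (35)·204
5 = 1 × 4 + 1  ⟹  1 = (43)·223 + (-47)·204
So (-47)·204 ≡ 1 (mod 223), i.e. 204^(-1) ≡ -47 ≡ 176 (mod 223).
Check: 204 × 176 = 35904 ≡ 1 (mod 223)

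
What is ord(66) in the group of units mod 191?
38

191 is prime, so ord(66) divides φ(191) = 190.
Divisors of 190: 1, 2, 5, 10, 19, 38, 95, 190.
Repeated squaring: 66^1 ≡ 66, 66^2 ≡ 154, 66^4 ≡ 32, 66^8 ≡ 69, 66^16 ≡ 177, 66^32 ≡ 5, 66^64 ≡ 25, 66^128 ≡ 52 (mod 191).
Test 66^d mod 191 for each divisor d in increasing order:
66^1 ≡ 66
66^2 ≡ 154
66^5 = 66^4·66^1 ≡ 11
66^10 = 66^8·66^2 ≡ 121
66^19 = 66^16·66^2·66^1 ≡ 190
66^38 = 66^32·66^4·66^2 ≡ 1  ← first divisor giving 1
The order is 38.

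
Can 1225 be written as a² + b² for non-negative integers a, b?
0² + 35² (a=0, b=35)

Factorization: 1225 = 5^2 × 7^2
By Fermat: n is sum of two squares iff every prime p ≡ 3 (mod 4) appears to even power.
All primes ≡ 3 (mod 4) appear to even power.
Search a = 0, 1, 2, … for 1225 - a² a perfect square: first hit at a = 0: 1225 - 0 = 1225 = 35².
1225 = 0² + 35² = 0 + 1225 ✓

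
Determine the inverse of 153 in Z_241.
178

gcd(153, 241) = 1, so the inverse exists.
Extended Euclidean algorithm on (241, 153):
241 = 1 × 153 + 88  ⟹  88 = (1)·241 + (-1)·153
153 = 1 × 88 + 65  ⟹  65 = (-1)·241 + (2)·153
88 = 1 × 65 + 23  ⟹  23 = (2)·241 + (-3)·153
65 = 2 × 23 + 19  ⟹  19 = (-5)·241 + (8)·153
23 = 1 × 19 + 4  ⟹  4 = (7)·241 + (-11)·153
19 = 4 × 4 + 3  ⟹  3 = (-33)·241 + (52)·153
4 = 1 × 3 + 1  ⟹  1 = (40)·241 + (-63)·153
So (-63)·153 ≡ 1 (mod 241), i.e. 153^(-1) ≡ -63 ≡ 178 (mod 241).
Check: 153 × 178 = 27234 ≡ 1 (mod 241)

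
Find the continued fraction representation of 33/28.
[1; 5, 1, 1, 2]

Euclidean algorithm steps:
33 = 1 × 28 + 5
28 = 5 × 5 + 3
5 = 1 × 3 + 2
3 = 1 × 2 + 1
2 = 2 × 1 + 0
Continued fraction: [1; 5, 1, 1, 2]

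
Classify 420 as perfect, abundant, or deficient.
abundant

Proper divisors of 420: sum = 1 + 2 + 3 + 4 + 5 + 6 + 7 + 10 + ... + 84 + 105 + 140 + 210 (23 divisors) = 924
Since 924 > 420, 420 is abundant.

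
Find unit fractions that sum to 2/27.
1/14 + 1/378

Greedy algorithm:
2/27: ceiling(27/2) = 14, use 1/14
1/378: ceiling(378/1) = 378, use 1/378
Result: 2/27 = 1/14 + 1/378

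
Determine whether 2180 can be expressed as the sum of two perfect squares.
8² + 46² (a=8, b=46)

Factorization: 2180 = 2^2 × 5 × 109
By Fermat: n is sum of two squares iff every prime p ≡ 3 (mod 4) appears to even power.
All primes ≡ 3 (mod 4) appear to even power.
Search a = 0, 1, 2, … for 2180 - a² a perfect square: first hit at a = 8: 2180 - 64 = 2116 = 46².
2180 = 8² + 46² = 64 + 2116 ✓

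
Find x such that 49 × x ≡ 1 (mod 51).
25

gcd(49, 51) = 1, so the inverse exists.
Extended Euclidean algorithm on (51, 49):
51 = 1 × 49 + 2  ⟹  2 = (1)·51 + (-1)·49
49 = 24 × 2 + 1  ⟹  1 = (-24)·51 + (25)·49
So (25)·49 ≡ 1 (mod 51), i.e. 49^(-1) ≡ 25 (mod 51).
Check: 49 × 25 = 1225 ≡ 1 (mod 51)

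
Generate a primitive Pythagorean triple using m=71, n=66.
(685, 9372, 9397)

Euclid's formula: a = m² - n², b = 2mn, c = m² + n²
m = 71, n = 66
a = 71² - 66² = 5041 - 4356 = 685
b = 2 × 71 × 66 = 9372
c = 71² + 66² = 5041 + 4356 = 9397
Verification: 685² + 9372² = 469225 + 87834384 = 88303609 = 9397² ✓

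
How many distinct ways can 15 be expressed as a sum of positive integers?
176

p(n) counts ways to write n as a sum of positive integers (order ignored).
Euler's pentagonal recurrence: p(k) = p(k-1) + p(k-2) - p(k-5) - p(k-7) + p(k-12) + p(k-15) - ... (offsets j(3j∓1)/2, signs ++--, p(0)=1, p(<0)=0).
DP table for k = 0..14: p(0)=1, p(1)=1, p(2)=2, p(3)=3, p(4)=5, p(5)=7, p(6)=11, p(7)=15, p(8)=22, p(9)=30, p(10)=42, p(11)=56, p(12)=77, p(13)=101, p(14)=135.
Final step: p(15) = p(14) + p(13) - p(10) - p(8) + p(3) + p(0)
= 135 + 101 - 42 - 22 + 3 + 1
= 176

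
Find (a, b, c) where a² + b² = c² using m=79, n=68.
(1617, 10744, 10865)

Euclid's formula: a = m² - n², b = 2mn, c = m² + n²
m = 79, n = 68
a = 79² - 68² = 6241 - 4624 = 1617
b = 2 × 79 × 68 = 10744
c = 79² + 68² = 6241 + 4624 = 10865
Verification: 1617² + 10744² = 2614689 + 115433536 = 118048225 = 10865² ✓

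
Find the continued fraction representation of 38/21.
[1; 1, 4, 4]

Euclidean algorithm steps:
38 = 1 × 21 + 17
21 = 1 × 17 + 4
17 = 4 × 4 + 1
4 = 4 × 1 + 0
Continued fraction: [1; 1, 4, 4]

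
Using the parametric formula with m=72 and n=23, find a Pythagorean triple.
(4655, 3312, 5713)

Euclid's formula: a = m² - n², b = 2mn, c = m² + n²
m = 72, n = 23
a = 72² - 23² = 5184 - 529 = 4655
b = 2 × 72 × 23 = 3312
c = 72² + 23² = 5184 + 529 = 5713
Verification: 4655² + 3312² = 21669025 + 10969344 = 32638369 = 5713² ✓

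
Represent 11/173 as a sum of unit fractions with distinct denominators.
1/16 + 1/923 + 1/2554864

Greedy algorithm:
11/173: ceiling(173/11) = 16, use 1/16
3/2768: ceiling(2768/3) = 923, use 1/923
1/2554864: ceiling(2554864/1) = 2554864, use 1/2554864
Result: 11/173 = 1/16 + 1/923 + 1/2554864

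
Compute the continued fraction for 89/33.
[2; 1, 2, 3, 3]

Euclidean algorithm steps:
89 = 2 × 33 + 23
33 = 1 × 23 + 10
23 = 2 × 10 + 3
10 = 3 × 3 + 1
3 = 3 × 1 + 0
Continued fraction: [2; 1, 2, 3, 3]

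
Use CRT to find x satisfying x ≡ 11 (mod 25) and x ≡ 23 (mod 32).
311

Using Chinese Remainder Theorem:
M = 25 × 32 = 800
M1 = 32, M2 = 25
y1 = 32^(-1) mod 25 = 18
y2 = 25^(-1) mod 32 = 9
x = (11×32×18 + 23×25×9) mod 800 = 311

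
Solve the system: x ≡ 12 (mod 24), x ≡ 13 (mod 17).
132

Using Chinese Remainder Theorem:
M = 24 × 17 = 408
M1 = 17, M2 = 24
y1 = 17^(-1) mod 24 = 17
y2 = 24^(-1) mod 17 = 5
x = (12×17×17 + 13×24×5) mod 408 = 132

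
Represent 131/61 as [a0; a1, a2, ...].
[2; 6, 1, 3, 2]

Euclidean algorithm steps:
131 = 2 × 61 + 9
61 = 6 × 9 + 7
9 = 1 × 7 + 2
7 = 3 × 2 + 1
2 = 2 × 1 + 0
Continued fraction: [2; 6, 1, 3, 2]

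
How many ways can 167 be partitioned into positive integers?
207890420102

p(n) counts ways to write n as a sum of positive integers (order ignored).
Euler's pentagonal recurrence: p(k) = p(k-1) + p(k-2) - p(k-5) - p(k-7) + p(k-12) + p(k-15) - ... (offsets j(3j∓1)/2, signs ++--, p(0)=1, p(<0)=0).
DP table for k = 0..166: p(0)=1, p(1)=1, p(2)=2, p(3)=3, p(4)=5, p(5)=7, p(6)=11, p(7)=15, p(8)=22, p(9)=30, p(10)=42, p(11)=56, p(12)=77, p(13)=101, p(14)=135, p(15)=176, p(16)=231, p(17)=297, p(18)=385, p(19)=490, p(20)=627, p(21)=792, p(22)=1002, p(23)=1255, p(24)=1575, p(25)=1958, p(26)=2436, p(27)=3010, p(28)=3718, p(29)=4565, p(30)=5604, p(31)=6842, p(32)=8349, p(33)=10143, p(34)=12310, p(35)=14883, p(36)=17977, p(37)=21637, p(38)=26015, p(39)=31185, p(40)=37338, p(41)=44583, p(42)=53174, p(43)=63261, p(44)=75175, p(45)=89134, p(46)=105558, p(47)=124754, p(48)=147273, p(49)=173525, p(50)=204226, p(51)=239943, p(52)=281589, p(53)=329931, p(54)=386155, p(55)=451276, p(56)=526823, p(57)=614154, p(58)=715220, p(59)=831820, p(60)=966467, p(61)=1121505, p(62)=1300156, p(63)=1505499, p(64)=1741630, p(65)=2012558, p(66)=2323520, p(67)=2679689, p(68)=3087735, p(69)=3554345, p(70)=4087968, p(71)=4697205, p(72)=5392783, p(73)=6185689, p(74)=7089500, p(75)=8118264, p(76)=9289091, p(77)=10619863, p(78)=12132164, p(79)=13848650, p(80)=15796476, p(81)=18004327, p(82)=20506255, p(83)=23338469, p(84)=26543660, p(85)=30167357, p(86)=34262962, p(87)=38887673, p(88)=44108109, p(89)=49995925, p(90)=56634173, p(91)=64112359, p(92)=72533807, p(93)=82010177, p(94)=92669720, p(95)=104651419, p(96)=118114304, p(97)=133230930, p(98)=150198136, p(99)=169229875, p(100)=190569292, p(101)=214481126, p(102)=241265379, p(103)=271248950, p(104)=304801365, p(105)=342325709, p(106)=384276336, p(107)=431149389, p(108)=483502844, p(109)=541946240, p(110)=607163746, p(111)=679903203, p(112)=761002156, p(113)=851376628, p(114)=952050665, p(115)=1064144451, p(116)=1188908248, p(117)=1327710076, p(118)=1482074143, p(119)=1653668665, p(120)=1844349560, p(121)=2056148051, p(122)=2291320912, p(123)=2552338241, p(124)=2841940500, p(125)=3163127352, p(126)=3519222692, p(127)=3913864295, p(128)=4351078600, p(129)=4835271870, p(130)=5371315400, p(131)=5964539504, p(132)=6620830889, p(133)=7346629512, p(134)=8149040695, p(135)=9035836076, p(136)=10015581680, p(137)=11097645016, p(138)=12292341831, p(139)=13610949895, p(140)=15065878135, p(141)=16670689208, p(142)=18440293320, p(143)=20390982757, p(144)=22540654445, p(145)=24908858009, p(146)=27517052599, p(147)=30388671978, p(148)=33549419497, p(149)=37027355200, p(150)=40853235313, p(151)=45060624582, p(152)=49686288421, p(153)=54770336324, p(154)=60356673280, p(155)=66493182097, p(156)=73232243759, p(157)=80630964769, p(158)=88751778802, p(159)=97662728555, p(160)=107438159466, p(161)=118159068427, p(162)=129913904637, p(163)=142798995930, p(164)=156919475295, p(165)=172389800255, p(166)=189334822579.
Final step: p(167) = p(166) + p(165) - p(162) - p(160) + p(155) + p(152) - p(145) - p(141) + p(132) + p(127) - p(116) - p(110) + p(97) + p(90) - p(75) - p(67) + p(50) + p(41) - p(22) - p(12)
= 189334822579 + 172389800255 - 129913904637 - 107438159466 + 66493182097 + 49686288421 - 24908858009 - 16670689208 + 6620830889 + 3913864295 - 1188908248 - 607163746 + 133230930 + 56634173 - 8118264 - 2679689 + 204226 + 44583 - 1002 - 77
= 207890420102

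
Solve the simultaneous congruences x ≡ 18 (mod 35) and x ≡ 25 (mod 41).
1173

Using Chinese Remainder Theorem:
M = 35 × 41 = 1435
M1 = 41, M2 = 35
y1 = 41^(-1) mod 35 = 6
y2 = 35^(-1) mod 41 = 34
x = (18×41×6 + 25×35×34) mod 1435 = 1173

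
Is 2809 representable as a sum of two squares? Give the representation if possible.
0² + 53² (a=0, b=53)

Factorization: 2809 = 53^2
By Fermat: n is sum of two squares iff every prime p ≡ 3 (mod 4) appears to even power.
All primes ≡ 3 (mod 4) appear to even power.
Search a = 0, 1, 2, … for 2809 - a² a perfect square: first hit at a = 0: 2809 - 0 = 2809 = 53².
2809 = 0² + 53² = 0 + 2809 ✓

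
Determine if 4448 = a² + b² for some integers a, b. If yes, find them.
Not possible

Factorization: 4448 = 2^5 × 139
By Fermat: n is sum of two squares iff every prime p ≡ 3 (mod 4) appears to even power.
Prime(s) ≡ 3 (mod 4) with odd exponent: [(139, 1)]
Therefore 4448 cannot be expressed as a² + b².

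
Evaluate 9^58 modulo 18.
9

Repeated squaring. Binary of 58 = 111010.
9^1 ≡ 9 (mod 18); 9^2 ≡ 9 (mod 18); 9^4 ≡ 9 (mod 18); 9^8 ≡ 9 (mod 18); 9^16 ≡ 9 (mod 18); 9^32 ≡ 9 (mod 18)
9^58 = 9^2 × 9^8 × 9^16 × 9^32 ≡ 9 (mod 18)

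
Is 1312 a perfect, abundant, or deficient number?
abundant

Proper divisors of 1312: sum = 1 + 2 + 4 + 8 + 16 + 32 + 41 + 82 + 164 + 328 + 656 = 1334
Since 1334 > 1312, 1312 is abundant.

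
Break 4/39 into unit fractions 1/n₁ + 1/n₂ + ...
1/10 + 1/390

Greedy algorithm:
4/39: ceiling(39/4) = 10, use 1/10
1/390: ceiling(390/1) = 390, use 1/390
Result: 4/39 = 1/10 + 1/390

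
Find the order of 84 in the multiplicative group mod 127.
63

127 is prime, so ord(84) divides φ(127) = 126.
Divisors of 126: 1, 2, 3, 6, 7, 9, 14, 18, 21, 42, 63, 126.
Repeated squaring: 84^1 ≡ 84, 84^2 ≡ 71, 84^4 ≡ 88, 84^8 ≡ 124, 84^16 ≡ 9, 84^32 ≡ 81, 84^64 ≡ 84 (mod 127).
Test 84^d mod 127 for each divisor d in increasing order:
84^1 ≡ 84
84^2 ≡ 71
84^3 = 84^2·84^1 ≡ 122
84^6 = 84^4·84^2 ≡ 25
84^7 = 84^4·84^2·84^1 ≡ 68
84^9 = 84^8·84^1 ≡ 2
84^14 = 84^8·84^4·84^2 ≡ 52
84^18 = 84^16·84^2 ≡ 4
84^21 = 84^16·84^4·84^1 ≡ 107
84^42 = 84^32·84^8·84^2 ≡ 19
84^63 = 84^32·84^16·84^8·84^4·84^2·84^1 ≡ 1  ← first divisor giving 1
The order is 63.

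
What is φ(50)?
20

50 = 2 × 5^2
φ(n) = n × ∏(1 - 1/p) for each prime p dividing n
φ(50) = 50 × (1 - 1/2) × (1 - 1/5) = 20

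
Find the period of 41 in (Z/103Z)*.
51

103 is prime, so ord(41) divides φ(103) = 102.
Divisors of 102: 1, 2, 3, 6, 17, 34, 51, 102.
Repeated squaring: 41^1 ≡ 41, 41^2 ≡ 33, 41^4 ≡ 59, 41^8 ≡ 82, 41^16 ≡ 29, 41^32 ≡ 17, 41^64 ≡ 83 (mod 103).
Test 41^d mod 103 for each divisor d in increasing order:
41^1 ≡ 41
41^2 ≡ 33
41^3 = 41^2·41^1 ≡ 14
41^6 = 41^4·41^2 ≡ 93
41^17 = 41^16·41^1 ≡ 56
41^34 = 41^32·41^2 ≡ 46
41^51 = 41^32·41^16·41^2·41^1 ≡ 1  ← first divisor giving 1
The order is 51.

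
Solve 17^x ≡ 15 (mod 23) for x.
15

Baby-step giant-step with step n = ⌈√23⌉ = 5.
Baby steps 17^j mod 23 (j:value) for j=0..4: 0:1, 1:17, 2:13, 3:14, 4:8.
Giant-step multiplier: 17^(-5) ≡ 17^(22-5) = 17^17 ≡ 11 (mod 23).
Giant steps γ_i = 15·11^i mod 23: γ_0=15, γ_1=4, γ_2=21, γ_3=1 (in table at j=0).
x = i·n + j = 3·5 + 0 = 15.
Check: 17^15 ≡ 15 (mod 23).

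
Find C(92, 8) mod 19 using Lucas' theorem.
7

Using Lucas' theorem:
Write n=92 and k=8 in base 19:
n in base 19: [4, 16]
k in base 19: [0, 8]
C(92,8) mod 19 = ∏ C(n_i, k_i) mod 19
Digit binomials (mod 19): C(4,0) = 1; C(16,8) = 12870 ≡ 7
Product: 1 × 7 = 7 ≡ 7 (mod 19)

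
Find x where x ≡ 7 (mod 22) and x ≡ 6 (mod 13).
227

Using Chinese Remainder Theorem:
M = 22 × 13 = 286
M1 = 13, M2 = 22
y1 = 13^(-1) mod 22 = 17
y2 = 22^(-1) mod 13 = 3
x = (7×13×17 + 6×22×3) mod 286 = 227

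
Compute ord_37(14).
12

37 is prime, so ord(14) divides φ(37) = 36.
Divisors of 36: 1, 2, 3, 4, 6, 9, 12, 18, 36.
Repeated squaring: 14^1 ≡ 14, 14^2 ≡ 11, 14^4 ≡ 10, 14^8 ≡ 26, 14^16 ≡ 10, 14^32 ≡ 26 (mod 37).
Test 14^d mod 37 for each divisor d in increasing order:
14^1 ≡ 14
14^2 ≡ 11
14^3 = 14^2·14^1 ≡ 6
14^4 ≡ 10
14^6 = 14^4·14^2 ≡ 36
14^9 = 14^8·14^1 ≡ 31
14^12 = 14^8·14^4 ≡ 1  ← first divisor giving 1
The order is 12.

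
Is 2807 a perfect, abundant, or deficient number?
deficient

Proper divisors of 2807: sum = 1 + 7 + 401 = 409
Since 409 < 2807, 2807 is deficient.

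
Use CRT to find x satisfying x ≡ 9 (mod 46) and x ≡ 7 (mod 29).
239

Using Chinese Remainder Theorem:
M = 46 × 29 = 1334
M1 = 29, M2 = 46
y1 = 29^(-1) mod 46 = 27
y2 = 46^(-1) mod 29 = 12
x = (9×29×27 + 7×46×12) mod 1334 = 239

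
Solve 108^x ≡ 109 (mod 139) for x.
91

Baby-step giant-step with step n = ⌈√139⌉ = 12.
Baby steps 108^j mod 139 (j:value) for j=0..11: 0:1, 1:108, 2:127, 3:94, 4:5, 5:123, 6:79, 7:53, 8:25, 9:59, 10:117, 11:126.
Giant-step multiplier: 108^(-12) ≡ 108^(138-12) = 108^126 ≡ 129 (mod 139).
Giant steps γ_i = 109·129^i mod 139: γ_0=109, γ_1=22, γ_2=58, γ_3=115, γ_4=101, γ_5=102, γ_6=92, γ_7=53 (in table at j=7).
x = i·n + j = 7·12 + 7 = 91.
Check: 108^91 ≡ 109 (mod 139).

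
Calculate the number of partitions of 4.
5

p(n) counts ways to write n as a sum of positive integers (order ignored).
Examples: 4; 3 + 1; 2 + 2; 2 + 1 + 1; 1 + 1 + 1 + 1
p(4) = 5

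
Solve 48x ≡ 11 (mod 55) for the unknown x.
x ≡ 22 (mod 55)

gcd(48, 55) = 1, which divides 11, so solutions exist.
Find 48^(-1) mod 55 by the extended Euclidean algorithm:
55 = 1 × 48 + 7  ⟹  7 = (1)·55 + (-1)·48
48 = 6 × 7 + 6  ⟹  6 = (-6)·55 + (7)·48
7 = 1 × 6 + 1  ⟹  1 = (7)·55 + (-8)·48
So (-8)·48 ≡ 1 (mod 55), i.e. 48^(-1) ≡ -8 ≡ 47 (mod 55).
x ≡ 47 × 11 = 517 ≡ 22 (mod 55).
Check: 48 × 22 = 1056 ≡ 11 (mod 55).
Unique solution: x ≡ 22 (mod 55)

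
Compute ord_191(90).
95

191 is prime, so ord(90) divides φ(191) = 190.
Divisors of 190: 1, 2, 5, 10, 19, 38, 95, 190.
Repeated squaring: 90^1 ≡ 90, 90^2 ≡ 78, 90^4 ≡ 163, 90^8 ≡ 20, 90^16 ≡ 18, 90^32 ≡ 133, 90^64 ≡ 117, 90^128 ≡ 128 (mod 191).
Test 90^d mod 191 for each divisor d in increasing order:
90^1 ≡ 90
90^2 ≡ 78
90^5 = 90^4·90^1 ≡ 154
90^10 = 90^8·90^2 ≡ 32
90^19 = 90^16·90^2·90^1 ≡ 109
90^38 = 90^32·90^4·90^2 ≡ 39
90^95 = 90^64·90^16·90^8·90^4·90^2·90^1 ≡ 1  ← first divisor giving 1
The order is 95.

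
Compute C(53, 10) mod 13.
0

Using Lucas' theorem:
Write n=53 and k=10 in base 13:
n in base 13: [4, 1]
k in base 13: [0, 10]
C(53,10) mod 13 = ∏ C(n_i, k_i) mod 13
Digit binomials (mod 13): C(4,0) = 1; C(1,10) = 0 (k_i > n_i)
Product: 1 × 0 = 0 ≡ 0 (mod 13)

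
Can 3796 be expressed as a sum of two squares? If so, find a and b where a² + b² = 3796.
14² + 60² (a=14, b=60)

Factorization: 3796 = 2^2 × 13 × 73
By Fermat: n is sum of two squares iff every prime p ≡ 3 (mod 4) appears to even power.
All primes ≡ 3 (mod 4) appear to even power.
Search a = 0, 1, 2, … for 3796 - a² a perfect square: first hit at a = 14: 3796 - 196 = 3600 = 60².
3796 = 14² + 60² = 196 + 3600 ✓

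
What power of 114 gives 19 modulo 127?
84

Baby-step giant-step with step n = ⌈√127⌉ = 12.
Baby steps 114^j mod 127 (j:value) for j=0..11: 0:1, 1:114, 2:42, 3:89, 4:113, 5:55, 6:47, 7:24, 8:69, 9:119, 10:104, 11:45.
Giant-step multiplier: 114^(-12) ≡ 114^(126-12) = 114^114 ≡ 94 (mod 127).
Giant steps γ_i = 19·94^i mod 127: γ_0=19, γ_1=8, γ_2=117, γ_3=76, γ_4=32, γ_5=87, γ_6=50, γ_7=1 (in table at j=0).
x = i·n + j = 7·12 + 0 = 84.
Check: 114^84 ≡ 19 (mod 127).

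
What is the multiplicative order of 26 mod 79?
39

79 is prime, so ord(26) divides φ(79) = 78.
Divisors of 78: 1, 2, 3, 6, 13, 26, 39, 78.
Repeated squaring: 26^1 ≡ 26, 26^2 ≡ 44, 26^4 ≡ 40, 26^8 ≡ 20, 26^16 ≡ 5, 26^32 ≡ 25, 26^64 ≡ 72 (mod 79).
Test 26^d mod 79 for each divisor d in increasing order:
26^1 ≡ 26
26^2 ≡ 44
26^3 = 26^2·26^1 ≡ 38
26^6 = 26^4·26^2 ≡ 22
26^13 = 26^8·26^4·26^1 ≡ 23
26^26 = 26^16·26^8·26^2 ≡ 55
26^39 = 26^32·26^4·26^2·26^1 ≡ 1  ← first divisor giving 1
The order is 39.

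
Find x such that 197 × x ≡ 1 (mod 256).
13

gcd(197, 256) = 1, so the inverse exists.
Extended Euclidean algorithm on (256, 197):
256 = 1 × 197 + 59  ⟹  59 = (1)·256 + (-1)·197
197 = 3 × 59 + 20  ⟹  20 = (-3)·256 + (4)·197
59 = 2 × 20 + 19  ⟹  19 = (7)·256 + (-9)·197
20 = 1 × 19 + 1  ⟹  1 = (-10)·256 + (13)·197
So (13)·197 ≡ 1 (mod 256), i.e. 197^(-1) ≡ 13 (mod 256).
Check: 197 × 13 = 2561 ≡ 1 (mod 256)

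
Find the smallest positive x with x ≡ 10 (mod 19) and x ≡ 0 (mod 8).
48

Using Chinese Remainder Theorem:
M = 19 × 8 = 152
M1 = 8, M2 = 19
y1 = 8^(-1) mod 19 = 12
y2 = 19^(-1) mod 8 = 3
x = (10×8×12 + 0×19×3) mod 152 = 48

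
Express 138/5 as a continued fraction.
[27; 1, 1, 2]

Euclidean algorithm steps:
138 = 27 × 5 + 3
5 = 1 × 3 + 2
3 = 1 × 2 + 1
2 = 2 × 1 + 0
Continued fraction: [27; 1, 1, 2]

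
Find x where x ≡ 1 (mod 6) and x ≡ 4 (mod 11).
37

Using Chinese Remainder Theorem:
M = 6 × 11 = 66
M1 = 11, M2 = 6
y1 = 11^(-1) mod 6 = 5
y2 = 6^(-1) mod 11 = 2
x = (1×11×5 + 4×6×2) mod 66 = 37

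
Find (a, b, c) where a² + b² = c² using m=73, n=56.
(2193, 8176, 8465)

Euclid's formula: a = m² - n², b = 2mn, c = m² + n²
m = 73, n = 56
a = 73² - 56² = 5329 - 3136 = 2193
b = 2 × 73 × 56 = 8176
c = 73² + 56² = 5329 + 3136 = 8465
Verification: 2193² + 8176² = 4809249 + 66846976 = 71656225 = 8465² ✓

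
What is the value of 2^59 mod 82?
62

Repeated squaring. Binary of 59 = 111011.
2^1 ≡ 2 (mod 82); 2^2 ≡ 4 (mod 82); 2^4 ≡ 16 (mod 82); 2^8 ≡ 10 (mod 82); 2^16 ≡ 18 (mod 82); 2^32 ≡ 78 (mod 82)
2^59 = 2^1 × 2^2 × 2^8 × 2^16 × 2^32 ≡ 62 (mod 82)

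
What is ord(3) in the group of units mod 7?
6

7 is prime, so ord(3) divides φ(7) = 6.
Divisors of 6: 1, 2, 3, 6.
Repeated squaring: 3^1 ≡ 3, 3^2 ≡ 2, 3^4 ≡ 4 (mod 7).
Test 3^d mod 7 for each divisor d in increasing order:
3^1 ≡ 3
3^2 ≡ 2
3^3 = 3^2·3^1 ≡ 6
3^6 = 3^4·3^2 ≡ 1  ← first divisor giving 1
The order is 6.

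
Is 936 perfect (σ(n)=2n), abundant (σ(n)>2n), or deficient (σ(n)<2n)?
abundant

Proper divisors of 936: sum = 1 + 2 + 3 + 4 + 6 + 8 + 9 + 12 + ... + 156 + 234 + 312 + 468 (23 divisors) = 1794
Since 1794 > 936, 936 is abundant.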